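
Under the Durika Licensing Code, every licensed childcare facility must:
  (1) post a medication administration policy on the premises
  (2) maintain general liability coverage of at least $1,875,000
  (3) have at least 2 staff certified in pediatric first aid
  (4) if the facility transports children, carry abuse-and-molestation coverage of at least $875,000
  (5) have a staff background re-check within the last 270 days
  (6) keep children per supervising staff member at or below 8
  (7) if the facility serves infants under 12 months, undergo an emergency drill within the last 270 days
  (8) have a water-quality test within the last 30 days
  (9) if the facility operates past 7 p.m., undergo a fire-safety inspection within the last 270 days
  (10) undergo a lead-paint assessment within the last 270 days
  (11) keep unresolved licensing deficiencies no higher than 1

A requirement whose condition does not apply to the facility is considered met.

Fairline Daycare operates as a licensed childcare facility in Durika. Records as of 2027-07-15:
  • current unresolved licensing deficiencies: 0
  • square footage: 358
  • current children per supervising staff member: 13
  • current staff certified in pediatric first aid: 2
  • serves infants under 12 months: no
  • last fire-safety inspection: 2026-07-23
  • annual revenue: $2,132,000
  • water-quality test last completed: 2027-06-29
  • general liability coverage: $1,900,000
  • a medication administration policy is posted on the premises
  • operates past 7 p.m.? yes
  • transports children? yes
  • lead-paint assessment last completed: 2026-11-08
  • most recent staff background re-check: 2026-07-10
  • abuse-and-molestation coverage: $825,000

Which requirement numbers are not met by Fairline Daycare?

1. medication administration policy present → met
2. general liability coverage $1,900,000 ≥ $1,875,000 → met
3. staff certified in pediatric first aid 2 ≥ 2 → met
4. condition 'transports children' holds; abuse-and-molestation coverage $825,000 < $875,000 → not met
5. staff background re-check 370 days ago vs limit 270 → not met
6. children per supervising staff member 13 > 8 → not met
7. condition 'serves infants under 12 months' does not hold → requirement n/a → met
8. water-quality test 16 days ago vs limit 30 → met
9. condition 'operates past 7 p.m.' holds; fire-safety inspection 357 days ago vs limit 270 → not met
10. lead-paint assessment 249 days ago vs limit 270 → met
11. unresolved licensing deficiencies 0 ≤ 1 → met
Not met: 4, 5, 6, 9

4, 5, 6, 9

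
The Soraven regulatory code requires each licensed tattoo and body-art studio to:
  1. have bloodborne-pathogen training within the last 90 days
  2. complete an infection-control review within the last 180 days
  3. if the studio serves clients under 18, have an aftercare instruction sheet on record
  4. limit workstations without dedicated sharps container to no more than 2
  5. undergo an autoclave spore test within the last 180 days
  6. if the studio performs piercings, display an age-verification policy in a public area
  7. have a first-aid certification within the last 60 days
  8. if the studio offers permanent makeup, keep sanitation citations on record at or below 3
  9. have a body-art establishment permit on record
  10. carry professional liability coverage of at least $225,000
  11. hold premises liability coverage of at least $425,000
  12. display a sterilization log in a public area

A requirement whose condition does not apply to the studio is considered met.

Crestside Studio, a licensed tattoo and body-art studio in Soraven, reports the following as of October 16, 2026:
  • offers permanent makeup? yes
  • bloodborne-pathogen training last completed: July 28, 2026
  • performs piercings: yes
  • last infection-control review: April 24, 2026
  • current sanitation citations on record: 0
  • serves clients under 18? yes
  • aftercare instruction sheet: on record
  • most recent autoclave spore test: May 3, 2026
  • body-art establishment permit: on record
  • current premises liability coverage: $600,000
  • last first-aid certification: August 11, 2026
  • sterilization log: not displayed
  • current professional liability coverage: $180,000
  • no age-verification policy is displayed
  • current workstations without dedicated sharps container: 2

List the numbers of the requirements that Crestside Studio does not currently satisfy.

6, 7, 10, 12

1. bloodborne-pathogen training 80 days ago vs limit 90 → met
2. infection-control review 175 days ago vs limit 180 → met
3. condition 'serves clients under 18' holds; aftercare instruction sheet present → met
4. workstations without dedicated sharps container 2 ≤ 2 → met
5. autoclave spore test 166 days ago vs limit 180 → met
6. condition 'performs piercings' holds; age-verification policy absent → not met
7. first-aid certification 66 days ago vs limit 60 → not met
8. condition 'offers permanent makeup' holds; sanitation citations on record 0 ≤ 3 → met
9. body-art establishment permit present → met
10. professional liability coverage $180,000 < $225,000 → not met
11. premises liability coverage $600,000 ≥ $425,000 → met
12. sterilization log absent → not met
Not met: 6, 7, 10, 12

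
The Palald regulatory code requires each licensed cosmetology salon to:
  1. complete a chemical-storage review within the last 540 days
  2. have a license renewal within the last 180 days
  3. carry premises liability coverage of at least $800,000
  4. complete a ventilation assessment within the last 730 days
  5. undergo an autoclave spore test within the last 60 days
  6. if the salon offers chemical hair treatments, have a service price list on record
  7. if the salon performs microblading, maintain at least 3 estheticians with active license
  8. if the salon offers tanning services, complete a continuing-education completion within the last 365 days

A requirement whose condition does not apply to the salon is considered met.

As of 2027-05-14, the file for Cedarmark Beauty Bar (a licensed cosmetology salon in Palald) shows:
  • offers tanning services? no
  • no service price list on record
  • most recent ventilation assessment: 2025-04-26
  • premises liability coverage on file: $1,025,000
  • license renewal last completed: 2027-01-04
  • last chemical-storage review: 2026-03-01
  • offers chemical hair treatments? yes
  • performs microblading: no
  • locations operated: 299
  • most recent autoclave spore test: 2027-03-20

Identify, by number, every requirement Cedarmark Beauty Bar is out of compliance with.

1. chemical-storage review 439 days ago vs limit 540 → met
2. license renewal 130 days ago vs limit 180 → met
3. premises liability coverage $1,025,000 ≥ $800,000 → met
4. ventilation assessment 748 days ago vs limit 730 → not met
5. autoclave spore test 55 days ago vs limit 60 → met
6. condition 'offers chemical hair treatments' holds; service price list absent → not met
7. condition 'performs microblading' does not hold → requirement n/a → met
8. condition 'offers tanning services' does not hold → requirement n/a → met
Not met: 4, 6

4, 6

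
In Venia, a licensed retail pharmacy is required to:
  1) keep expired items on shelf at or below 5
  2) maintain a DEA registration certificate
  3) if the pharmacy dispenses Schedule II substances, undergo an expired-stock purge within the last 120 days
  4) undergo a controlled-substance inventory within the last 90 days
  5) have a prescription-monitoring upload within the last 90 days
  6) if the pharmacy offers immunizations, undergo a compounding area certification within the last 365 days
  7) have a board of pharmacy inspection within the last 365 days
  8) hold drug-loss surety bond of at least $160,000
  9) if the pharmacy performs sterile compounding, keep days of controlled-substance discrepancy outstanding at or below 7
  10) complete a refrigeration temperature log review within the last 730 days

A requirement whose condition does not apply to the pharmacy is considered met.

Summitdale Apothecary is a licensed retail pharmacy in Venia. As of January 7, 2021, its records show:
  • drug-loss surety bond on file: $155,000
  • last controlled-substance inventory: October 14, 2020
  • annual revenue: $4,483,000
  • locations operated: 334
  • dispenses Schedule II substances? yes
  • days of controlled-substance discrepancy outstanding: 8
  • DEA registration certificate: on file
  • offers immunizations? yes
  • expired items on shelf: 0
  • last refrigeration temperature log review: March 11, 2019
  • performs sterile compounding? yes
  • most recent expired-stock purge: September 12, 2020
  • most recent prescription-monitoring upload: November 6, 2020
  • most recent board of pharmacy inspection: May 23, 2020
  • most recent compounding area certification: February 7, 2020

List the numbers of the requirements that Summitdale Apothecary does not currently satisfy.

8, 9

1. expired items on shelf 0 ≤ 5 → met
2. DEA registration certificate present → met
3. condition 'dispenses Schedule II substances' holds; expired-stock purge 117 days ago vs limit 120 → met
4. controlled-substance inventory 85 days ago vs limit 90 → met
5. prescription-monitoring upload 62 days ago vs limit 90 → met
6. condition 'offers immunizations' holds; compounding area certification 335 days ago vs limit 365 → met
7. board of pharmacy inspection 229 days ago vs limit 365 → met
8. drug-loss surety bond $155,000 < $160,000 → not met
9. condition 'performs sterile compounding' holds; days of controlled-substance discrepancy outstanding 8 > 7 → not met
10. refrigeration temperature log review 668 days ago vs limit 730 → met
Not met: 8, 9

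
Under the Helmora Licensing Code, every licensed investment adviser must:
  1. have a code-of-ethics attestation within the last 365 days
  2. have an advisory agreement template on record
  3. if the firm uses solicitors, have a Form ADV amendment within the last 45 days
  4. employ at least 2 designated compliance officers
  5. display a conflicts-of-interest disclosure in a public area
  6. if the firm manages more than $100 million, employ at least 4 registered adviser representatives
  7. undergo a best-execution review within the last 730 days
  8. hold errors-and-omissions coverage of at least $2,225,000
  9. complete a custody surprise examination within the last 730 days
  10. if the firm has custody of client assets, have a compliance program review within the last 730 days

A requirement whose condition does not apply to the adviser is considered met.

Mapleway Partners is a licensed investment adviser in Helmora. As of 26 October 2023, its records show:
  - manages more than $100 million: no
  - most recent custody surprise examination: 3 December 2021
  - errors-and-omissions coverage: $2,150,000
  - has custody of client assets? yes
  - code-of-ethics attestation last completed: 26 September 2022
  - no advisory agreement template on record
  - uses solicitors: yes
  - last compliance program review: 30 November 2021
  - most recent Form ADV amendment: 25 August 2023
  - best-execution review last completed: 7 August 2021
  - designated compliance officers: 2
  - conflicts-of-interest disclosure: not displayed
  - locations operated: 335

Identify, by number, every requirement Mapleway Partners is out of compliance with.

1, 2, 3, 5, 7, 8

1. code-of-ethics attestation 395 days ago vs limit 365 → not met
2. advisory agreement template absent → not met
3. condition 'uses solicitors' holds; Form ADV amendment 62 days ago vs limit 45 → not met
4. designated compliance officers 2 ≥ 2 → met
5. conflicts-of-interest disclosure absent → not met
6. condition 'manages more than $100 million' does not hold → requirement n/a → met
7. best-execution review 810 days ago vs limit 730 → not met
8. errors-and-omissions coverage $2,150,000 < $2,225,000 → not met
9. custody surprise examination 692 days ago vs limit 730 → met
10. condition 'has custody of client assets' holds; compliance program review 695 days ago vs limit 730 → met
Not met: 1, 2, 3, 5, 7, 8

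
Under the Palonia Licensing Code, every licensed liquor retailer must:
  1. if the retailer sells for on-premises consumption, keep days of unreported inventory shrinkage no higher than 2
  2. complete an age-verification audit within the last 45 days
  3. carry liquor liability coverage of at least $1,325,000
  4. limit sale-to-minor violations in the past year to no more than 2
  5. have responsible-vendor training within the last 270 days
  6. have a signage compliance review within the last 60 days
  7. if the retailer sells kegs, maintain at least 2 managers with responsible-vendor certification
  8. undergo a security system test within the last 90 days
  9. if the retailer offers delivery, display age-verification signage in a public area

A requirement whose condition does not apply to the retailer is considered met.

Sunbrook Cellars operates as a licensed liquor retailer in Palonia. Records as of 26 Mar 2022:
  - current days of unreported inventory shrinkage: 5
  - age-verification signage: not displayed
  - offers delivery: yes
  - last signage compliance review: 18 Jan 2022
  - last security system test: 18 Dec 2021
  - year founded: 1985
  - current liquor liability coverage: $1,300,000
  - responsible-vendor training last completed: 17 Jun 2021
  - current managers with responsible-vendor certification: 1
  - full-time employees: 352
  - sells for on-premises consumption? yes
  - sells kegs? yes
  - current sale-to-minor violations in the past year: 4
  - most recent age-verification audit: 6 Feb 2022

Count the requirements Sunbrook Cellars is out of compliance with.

1. condition 'sells for on-premises consumption' holds; days of unreported inventory shrinkage 5 > 2 → not met
2. age-verification audit 48 days ago vs limit 45 → not met
3. liquor liability coverage $1,300,000 < $1,325,000 → not met
4. sale-to-minor violations in the past year 4 > 2 → not met
5. responsible-vendor training 282 days ago vs limit 270 → not met
6. signage compliance review 67 days ago vs limit 60 → not met
7. condition 'sells kegs' holds; managers with responsible-vendor certification 1 < 2 → not met
8. security system test 98 days ago vs limit 90 → not met
9. condition 'offers delivery' holds; age-verification signage absent → not met
Not met: 9 of 9

9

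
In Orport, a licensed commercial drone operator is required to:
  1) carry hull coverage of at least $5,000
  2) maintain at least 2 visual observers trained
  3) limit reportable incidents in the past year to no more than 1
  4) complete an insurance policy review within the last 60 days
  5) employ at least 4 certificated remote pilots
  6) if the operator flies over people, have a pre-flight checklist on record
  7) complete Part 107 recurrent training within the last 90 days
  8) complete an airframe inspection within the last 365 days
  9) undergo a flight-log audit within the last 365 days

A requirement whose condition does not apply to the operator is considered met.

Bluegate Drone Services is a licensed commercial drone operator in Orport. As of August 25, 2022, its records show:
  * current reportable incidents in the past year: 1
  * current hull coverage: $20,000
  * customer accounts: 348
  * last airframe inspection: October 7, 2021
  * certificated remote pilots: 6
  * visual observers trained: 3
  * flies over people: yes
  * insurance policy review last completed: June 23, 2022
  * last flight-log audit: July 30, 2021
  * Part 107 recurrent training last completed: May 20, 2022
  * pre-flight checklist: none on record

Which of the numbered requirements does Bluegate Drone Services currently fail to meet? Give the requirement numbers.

4, 6, 7, 9

1. hull coverage $20,000 ≥ $5,000 → met
2. visual observers trained 3 ≥ 2 → met
3. reportable incidents in the past year 1 ≤ 1 → met
4. insurance policy review 63 days ago vs limit 60 → not met
5. certificated remote pilots 6 ≥ 4 → met
6. condition 'flies over people' holds; pre-flight checklist absent → not met
7. Part 107 recurrent training 97 days ago vs limit 90 → not met
8. airframe inspection 322 days ago vs limit 365 → met
9. flight-log audit 391 days ago vs limit 365 → not met
Not met: 4, 6, 7, 9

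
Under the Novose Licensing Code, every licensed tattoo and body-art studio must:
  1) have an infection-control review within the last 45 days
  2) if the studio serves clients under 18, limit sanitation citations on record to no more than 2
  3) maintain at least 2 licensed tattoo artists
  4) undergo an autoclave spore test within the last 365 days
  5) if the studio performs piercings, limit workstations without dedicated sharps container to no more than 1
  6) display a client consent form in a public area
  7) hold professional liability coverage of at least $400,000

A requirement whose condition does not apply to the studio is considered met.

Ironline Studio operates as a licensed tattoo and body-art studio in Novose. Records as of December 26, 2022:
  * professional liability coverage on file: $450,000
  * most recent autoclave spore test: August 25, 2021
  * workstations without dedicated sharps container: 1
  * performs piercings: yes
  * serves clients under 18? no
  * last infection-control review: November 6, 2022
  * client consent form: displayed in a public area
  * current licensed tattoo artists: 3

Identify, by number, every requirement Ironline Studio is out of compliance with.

1. infection-control review 50 days ago vs limit 45 → not met
2. condition 'serves clients under 18' does not hold → requirement n/a → met
3. licensed tattoo artists 3 ≥ 2 → met
4. autoclave spore test 488 days ago vs limit 365 → not met
5. condition 'performs piercings' holds; workstations without dedicated sharps container 1 ≤ 1 → met
6. client consent form present → met
7. professional liability coverage $450,000 ≥ $400,000 → met
Not met: 1, 4

1, 4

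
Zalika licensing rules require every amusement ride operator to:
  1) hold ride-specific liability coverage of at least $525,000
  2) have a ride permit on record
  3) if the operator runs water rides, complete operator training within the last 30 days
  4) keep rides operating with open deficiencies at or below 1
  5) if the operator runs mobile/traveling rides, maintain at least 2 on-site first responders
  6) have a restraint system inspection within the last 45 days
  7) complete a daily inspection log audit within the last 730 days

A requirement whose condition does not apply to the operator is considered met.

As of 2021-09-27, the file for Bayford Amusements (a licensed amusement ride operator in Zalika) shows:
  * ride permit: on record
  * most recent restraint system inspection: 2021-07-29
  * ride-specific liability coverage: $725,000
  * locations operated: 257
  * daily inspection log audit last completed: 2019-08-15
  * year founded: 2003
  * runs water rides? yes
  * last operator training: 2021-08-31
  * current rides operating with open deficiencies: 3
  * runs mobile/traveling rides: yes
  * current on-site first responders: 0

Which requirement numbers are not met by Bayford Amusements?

1. ride-specific liability coverage $725,000 ≥ $525,000 → met
2. ride permit present → met
3. condition 'runs water rides' holds; operator training 27 days ago vs limit 30 → met
4. rides operating with open deficiencies 3 > 1 → not met
5. condition 'runs mobile/traveling rides' holds; on-site first responders 0 < 2 → not met
6. restraint system inspection 60 days ago vs limit 45 → not met
7. daily inspection log audit 774 days ago vs limit 730 → not met
Not met: 4, 5, 6, 7

4, 5, 6, 7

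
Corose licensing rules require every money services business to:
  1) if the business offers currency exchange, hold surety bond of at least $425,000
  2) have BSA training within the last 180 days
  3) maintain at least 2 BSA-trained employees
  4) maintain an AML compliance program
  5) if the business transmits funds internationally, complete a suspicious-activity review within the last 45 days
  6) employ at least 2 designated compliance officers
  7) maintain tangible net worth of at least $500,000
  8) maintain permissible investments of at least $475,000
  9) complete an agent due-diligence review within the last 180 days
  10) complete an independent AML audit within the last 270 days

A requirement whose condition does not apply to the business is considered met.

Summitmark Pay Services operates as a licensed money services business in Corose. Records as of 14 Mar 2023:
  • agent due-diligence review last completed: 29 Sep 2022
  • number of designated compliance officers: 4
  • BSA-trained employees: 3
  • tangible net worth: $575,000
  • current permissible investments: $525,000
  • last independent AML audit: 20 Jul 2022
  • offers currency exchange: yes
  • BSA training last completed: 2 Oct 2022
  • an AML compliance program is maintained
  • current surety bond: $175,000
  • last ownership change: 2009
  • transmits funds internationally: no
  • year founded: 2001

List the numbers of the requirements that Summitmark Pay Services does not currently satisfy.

1. condition 'offers currency exchange' holds; surety bond $175,000 < $425,000 → not met
2. BSA training 163 days ago vs limit 180 → met
3. BSA-trained employees 3 ≥ 2 → met
4. AML compliance program present → met
5. condition 'transmits funds internationally' does not hold → requirement n/a → met
6. designated compliance officers 4 ≥ 2 → met
7. tangible net worth $575,000 ≥ $500,000 → met
8. permissible investments $525,000 ≥ $475,000 → met
9. agent due-diligence review 166 days ago vs limit 180 → met
10. independent AML audit 237 days ago vs limit 270 → met
Not met: 1

1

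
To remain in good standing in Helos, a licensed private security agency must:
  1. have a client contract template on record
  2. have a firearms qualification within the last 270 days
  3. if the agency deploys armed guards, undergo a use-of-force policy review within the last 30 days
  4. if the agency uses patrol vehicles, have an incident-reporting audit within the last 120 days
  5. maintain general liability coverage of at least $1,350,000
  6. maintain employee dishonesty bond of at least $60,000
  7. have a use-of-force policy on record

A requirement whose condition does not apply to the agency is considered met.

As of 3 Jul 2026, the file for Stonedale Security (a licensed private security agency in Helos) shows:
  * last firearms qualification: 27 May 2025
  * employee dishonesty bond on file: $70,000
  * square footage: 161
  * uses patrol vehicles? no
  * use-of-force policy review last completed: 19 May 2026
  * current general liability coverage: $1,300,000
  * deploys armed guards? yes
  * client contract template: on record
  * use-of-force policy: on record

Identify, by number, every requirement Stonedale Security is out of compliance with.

1. client contract template present → met
2. firearms qualification 402 days ago vs limit 270 → not met
3. condition 'deploys armed guards' holds; use-of-force policy review 45 days ago vs limit 30 → not met
4. condition 'uses patrol vehicles' does not hold → requirement n/a → met
5. general liability coverage $1,300,000 < $1,350,000 → not met
6. employee dishonesty bond $70,000 ≥ $60,000 → met
7. use-of-force policy present → met
Not met: 2, 3, 5

2, 3, 5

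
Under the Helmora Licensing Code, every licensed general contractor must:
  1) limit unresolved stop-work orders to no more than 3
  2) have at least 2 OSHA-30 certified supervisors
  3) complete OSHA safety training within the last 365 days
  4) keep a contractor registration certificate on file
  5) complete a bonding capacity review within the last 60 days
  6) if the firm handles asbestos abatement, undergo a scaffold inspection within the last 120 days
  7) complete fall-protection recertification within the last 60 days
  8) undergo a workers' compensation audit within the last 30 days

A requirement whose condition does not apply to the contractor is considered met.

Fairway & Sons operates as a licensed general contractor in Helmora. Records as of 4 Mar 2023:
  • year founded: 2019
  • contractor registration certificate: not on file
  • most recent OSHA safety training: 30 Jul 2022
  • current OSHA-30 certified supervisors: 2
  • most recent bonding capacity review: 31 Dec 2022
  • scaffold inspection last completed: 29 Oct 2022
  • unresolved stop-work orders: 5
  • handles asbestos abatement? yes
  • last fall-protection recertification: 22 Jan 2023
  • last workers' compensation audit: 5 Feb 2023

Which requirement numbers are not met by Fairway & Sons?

1. unresolved stop-work orders 5 > 3 → not met
2. OSHA-30 certified supervisors 2 ≥ 2 → met
3. OSHA safety training 217 days ago vs limit 365 → met
4. contractor registration certificate absent → not met
5. bonding capacity review 63 days ago vs limit 60 → not met
6. condition 'handles asbestos abatement' holds; scaffold inspection 126 days ago vs limit 120 → not met
7. fall-protection recertification 41 days ago vs limit 60 → met
8. workers' compensation audit 27 days ago vs limit 30 → met
Not met: 1, 4, 5, 6

1, 4, 5, 6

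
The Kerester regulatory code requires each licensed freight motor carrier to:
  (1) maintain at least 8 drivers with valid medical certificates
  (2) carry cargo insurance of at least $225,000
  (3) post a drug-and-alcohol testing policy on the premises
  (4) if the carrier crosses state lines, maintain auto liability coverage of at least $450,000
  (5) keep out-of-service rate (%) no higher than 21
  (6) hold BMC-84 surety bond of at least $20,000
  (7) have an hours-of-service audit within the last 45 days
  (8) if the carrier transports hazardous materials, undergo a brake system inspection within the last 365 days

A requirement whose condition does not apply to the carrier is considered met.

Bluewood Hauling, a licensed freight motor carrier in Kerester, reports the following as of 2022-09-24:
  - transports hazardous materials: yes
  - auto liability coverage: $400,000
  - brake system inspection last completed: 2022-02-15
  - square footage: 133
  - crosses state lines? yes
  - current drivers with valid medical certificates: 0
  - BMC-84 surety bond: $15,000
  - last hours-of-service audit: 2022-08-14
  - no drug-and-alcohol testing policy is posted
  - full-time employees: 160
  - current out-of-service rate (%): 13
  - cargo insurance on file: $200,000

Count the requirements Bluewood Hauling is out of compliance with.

1. drivers with valid medical certificates 0 < 8 → not met
2. cargo insurance $200,000 < $225,000 → not met
3. drug-and-alcohol testing policy absent → not met
4. condition 'crosses state lines' holds; auto liability coverage $400,000 < $450,000 → not met
5. out-of-service rate (%) 13 ≤ 21 → met
6. BMC-84 surety bond $15,000 < $20,000 → not met
7. hours-of-service audit 41 days ago vs limit 45 → met
8. condition 'transports hazardous materials' holds; brake system inspection 221 days ago vs limit 365 → met
Not met: 5 of 8

5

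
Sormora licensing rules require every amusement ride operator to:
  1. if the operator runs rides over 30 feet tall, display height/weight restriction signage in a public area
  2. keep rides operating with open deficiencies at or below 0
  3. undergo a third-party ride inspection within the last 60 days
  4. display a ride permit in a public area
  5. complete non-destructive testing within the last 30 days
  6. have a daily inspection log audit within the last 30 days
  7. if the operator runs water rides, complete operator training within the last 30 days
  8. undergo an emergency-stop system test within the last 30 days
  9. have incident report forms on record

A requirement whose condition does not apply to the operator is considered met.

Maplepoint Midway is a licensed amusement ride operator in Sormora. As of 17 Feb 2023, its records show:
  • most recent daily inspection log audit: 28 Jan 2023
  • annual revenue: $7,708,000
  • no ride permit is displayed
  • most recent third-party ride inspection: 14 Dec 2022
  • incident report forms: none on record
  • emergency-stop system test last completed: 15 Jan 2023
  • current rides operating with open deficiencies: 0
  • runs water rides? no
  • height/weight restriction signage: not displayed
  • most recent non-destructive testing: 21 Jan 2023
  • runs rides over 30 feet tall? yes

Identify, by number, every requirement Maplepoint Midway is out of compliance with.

1. condition 'runs rides over 30 feet tall' holds; height/weight restriction signage absent → not met
2. rides operating with open deficiencies 0 ≤ 0 → met
3. third-party ride inspection 65 days ago vs limit 60 → not met
4. ride permit absent → not met
5. non-destructive testing 27 days ago vs limit 30 → met
6. daily inspection log audit 20 days ago vs limit 30 → met
7. condition 'runs water rides' does not hold → requirement n/a → met
8. emergency-stop system test 33 days ago vs limit 30 → not met
9. incident report forms absent → not met
Not met: 1, 3, 4, 8, 9

1, 3, 4, 8, 9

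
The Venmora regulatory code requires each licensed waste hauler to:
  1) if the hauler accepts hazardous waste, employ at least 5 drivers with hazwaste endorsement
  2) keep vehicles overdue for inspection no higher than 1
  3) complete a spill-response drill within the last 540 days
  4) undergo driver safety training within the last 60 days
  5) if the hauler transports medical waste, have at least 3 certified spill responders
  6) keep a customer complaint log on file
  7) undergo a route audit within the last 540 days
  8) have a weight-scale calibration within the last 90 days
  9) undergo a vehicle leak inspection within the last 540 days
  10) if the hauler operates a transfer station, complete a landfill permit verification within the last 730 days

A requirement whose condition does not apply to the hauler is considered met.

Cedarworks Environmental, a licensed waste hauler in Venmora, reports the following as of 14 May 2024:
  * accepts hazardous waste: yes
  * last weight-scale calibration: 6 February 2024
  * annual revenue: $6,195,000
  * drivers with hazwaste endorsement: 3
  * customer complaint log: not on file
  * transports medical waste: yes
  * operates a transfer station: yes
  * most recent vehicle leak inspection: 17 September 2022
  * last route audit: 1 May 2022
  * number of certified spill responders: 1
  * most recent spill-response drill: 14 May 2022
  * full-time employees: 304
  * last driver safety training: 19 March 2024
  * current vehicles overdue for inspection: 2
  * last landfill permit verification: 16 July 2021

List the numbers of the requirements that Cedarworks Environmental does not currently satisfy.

1. condition 'accepts hazardous waste' holds; drivers with hazwaste endorsement 3 < 5 → not met
2. vehicles overdue for inspection 2 > 1 → not met
3. spill-response drill 731 days ago vs limit 540 → not met
4. driver safety training 56 days ago vs limit 60 → met
5. condition 'transports medical waste' holds; certified spill responders 1 < 3 → not met
6. customer complaint log absent → not met
7. route audit 744 days ago vs limit 540 → not met
8. weight-scale calibration 98 days ago vs limit 90 → not met
9. vehicle leak inspection 605 days ago vs limit 540 → not met
10. condition 'operates a transfer station' holds; landfill permit verification 1033 days ago vs limit 730 → not met
Not met: 1, 2, 3, 5, 6, 7, 8, 9, 10

1, 2, 3, 5, 6, 7, 8, 9, 10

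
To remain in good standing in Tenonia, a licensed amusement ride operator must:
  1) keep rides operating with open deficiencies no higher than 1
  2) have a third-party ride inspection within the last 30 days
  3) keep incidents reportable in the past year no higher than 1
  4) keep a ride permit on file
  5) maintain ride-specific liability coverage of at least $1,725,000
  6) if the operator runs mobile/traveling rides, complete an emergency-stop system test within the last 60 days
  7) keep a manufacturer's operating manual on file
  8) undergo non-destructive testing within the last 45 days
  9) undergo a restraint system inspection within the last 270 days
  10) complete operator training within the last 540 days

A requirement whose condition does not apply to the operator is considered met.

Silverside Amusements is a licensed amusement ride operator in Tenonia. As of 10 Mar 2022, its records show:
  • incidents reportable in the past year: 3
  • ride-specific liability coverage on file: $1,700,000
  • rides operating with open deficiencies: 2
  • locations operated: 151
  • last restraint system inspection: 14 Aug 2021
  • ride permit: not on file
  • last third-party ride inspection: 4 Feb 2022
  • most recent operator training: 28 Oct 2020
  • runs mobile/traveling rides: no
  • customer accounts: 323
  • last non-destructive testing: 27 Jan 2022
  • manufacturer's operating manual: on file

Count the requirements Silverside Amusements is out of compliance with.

5

1. rides operating with open deficiencies 2 > 1 → not met
2. third-party ride inspection 34 days ago vs limit 30 → not met
3. incidents reportable in the past year 3 > 1 → not met
4. ride permit absent → not met
5. ride-specific liability coverage $1,700,000 < $1,725,000 → not met
6. condition 'runs mobile/traveling rides' does not hold → requirement n/a → met
7. manufacturer's operating manual present → met
8. non-destructive testing 42 days ago vs limit 45 → met
9. restraint system inspection 208 days ago vs limit 270 → met
10. operator training 498 days ago vs limit 540 → met
Not met: 5 of 10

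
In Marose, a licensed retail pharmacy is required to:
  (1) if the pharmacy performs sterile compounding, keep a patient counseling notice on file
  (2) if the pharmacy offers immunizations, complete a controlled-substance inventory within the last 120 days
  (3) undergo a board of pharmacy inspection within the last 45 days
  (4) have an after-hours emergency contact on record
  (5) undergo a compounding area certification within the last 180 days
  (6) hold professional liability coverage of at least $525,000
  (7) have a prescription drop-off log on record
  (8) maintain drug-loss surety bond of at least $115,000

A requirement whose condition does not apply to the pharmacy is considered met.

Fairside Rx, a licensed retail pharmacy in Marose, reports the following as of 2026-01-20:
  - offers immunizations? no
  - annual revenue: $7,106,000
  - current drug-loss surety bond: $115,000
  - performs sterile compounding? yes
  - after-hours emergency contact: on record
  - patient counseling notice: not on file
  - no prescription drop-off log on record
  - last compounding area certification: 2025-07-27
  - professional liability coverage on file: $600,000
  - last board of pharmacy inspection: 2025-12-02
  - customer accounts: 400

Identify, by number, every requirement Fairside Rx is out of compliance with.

1, 3, 7

1. condition 'performs sterile compounding' holds; patient counseling notice absent → not met
2. condition 'offers immunizations' does not hold → requirement n/a → met
3. board of pharmacy inspection 49 days ago vs limit 45 → not met
4. after-hours emergency contact present → met
5. compounding area certification 177 days ago vs limit 180 → met
6. professional liability coverage $600,000 ≥ $525,000 → met
7. prescription drop-off log absent → not met
8. drug-loss surety bond $115,000 ≥ $115,000 → met
Not met: 1, 3, 7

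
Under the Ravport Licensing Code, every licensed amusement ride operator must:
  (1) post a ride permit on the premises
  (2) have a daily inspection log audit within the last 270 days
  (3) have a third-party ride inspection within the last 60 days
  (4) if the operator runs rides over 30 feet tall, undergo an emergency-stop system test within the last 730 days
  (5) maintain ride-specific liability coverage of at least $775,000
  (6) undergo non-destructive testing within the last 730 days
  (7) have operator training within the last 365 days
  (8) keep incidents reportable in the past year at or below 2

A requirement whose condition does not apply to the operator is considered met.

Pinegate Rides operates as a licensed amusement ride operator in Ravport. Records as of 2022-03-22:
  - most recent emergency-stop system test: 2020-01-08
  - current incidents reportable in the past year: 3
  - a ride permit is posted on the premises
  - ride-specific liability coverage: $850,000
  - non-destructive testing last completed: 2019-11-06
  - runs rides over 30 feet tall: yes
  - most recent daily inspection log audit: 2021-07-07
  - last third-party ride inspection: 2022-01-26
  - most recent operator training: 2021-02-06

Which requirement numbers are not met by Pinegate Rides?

4, 6, 7, 8

1. ride permit present → met
2. daily inspection log audit 258 days ago vs limit 270 → met
3. third-party ride inspection 55 days ago vs limit 60 → met
4. condition 'runs rides over 30 feet tall' holds; emergency-stop system test 804 days ago vs limit 730 → not met
5. ride-specific liability coverage $850,000 ≥ $775,000 → met
6. non-destructive testing 867 days ago vs limit 730 → not met
7. operator training 409 days ago vs limit 365 → not met
8. incidents reportable in the past year 3 > 2 → not met
Not met: 4, 6, 7, 8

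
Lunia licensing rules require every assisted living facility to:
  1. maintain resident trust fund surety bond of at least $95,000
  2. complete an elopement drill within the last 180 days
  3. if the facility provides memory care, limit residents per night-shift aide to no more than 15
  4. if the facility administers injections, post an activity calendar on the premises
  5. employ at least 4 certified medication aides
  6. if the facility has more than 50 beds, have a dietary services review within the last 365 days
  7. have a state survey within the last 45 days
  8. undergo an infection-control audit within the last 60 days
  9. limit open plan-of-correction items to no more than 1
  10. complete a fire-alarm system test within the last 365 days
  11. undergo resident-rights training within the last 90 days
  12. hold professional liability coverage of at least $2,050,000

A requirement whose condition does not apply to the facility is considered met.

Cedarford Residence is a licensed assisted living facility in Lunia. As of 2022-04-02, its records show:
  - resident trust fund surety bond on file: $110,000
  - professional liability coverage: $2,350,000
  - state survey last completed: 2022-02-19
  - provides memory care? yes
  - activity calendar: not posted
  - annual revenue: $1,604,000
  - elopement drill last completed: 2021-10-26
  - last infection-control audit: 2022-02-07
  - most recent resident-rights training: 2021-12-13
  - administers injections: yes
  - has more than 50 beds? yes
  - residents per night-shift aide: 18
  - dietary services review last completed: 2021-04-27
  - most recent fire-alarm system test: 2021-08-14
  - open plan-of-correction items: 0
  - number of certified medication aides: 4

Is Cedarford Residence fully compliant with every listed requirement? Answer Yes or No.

1. resident trust fund surety bond $110,000 ≥ $95,000 → met
2. elopement drill 158 days ago vs limit 180 → met
3. condition 'provides memory care' holds; residents per night-shift aide 18 > 15 → not met
4. condition 'administers injections' holds; activity calendar absent → not met
5. certified medication aides 4 ≥ 4 → met
6. condition 'has more than 50 beds' holds; dietary services review 340 days ago vs limit 365 → met
7. state survey 42 days ago vs limit 45 → met
8. infection-control audit 54 days ago vs limit 60 → met
9. open plan-of-correction items 0 ≤ 1 → met
10. fire-alarm system test 231 days ago vs limit 365 → met
11. resident-rights training 110 days ago vs limit 90 → not met
12. professional liability coverage $2,350,000 ≥ $2,050,000 → met
Not met: 3, 4, 11

No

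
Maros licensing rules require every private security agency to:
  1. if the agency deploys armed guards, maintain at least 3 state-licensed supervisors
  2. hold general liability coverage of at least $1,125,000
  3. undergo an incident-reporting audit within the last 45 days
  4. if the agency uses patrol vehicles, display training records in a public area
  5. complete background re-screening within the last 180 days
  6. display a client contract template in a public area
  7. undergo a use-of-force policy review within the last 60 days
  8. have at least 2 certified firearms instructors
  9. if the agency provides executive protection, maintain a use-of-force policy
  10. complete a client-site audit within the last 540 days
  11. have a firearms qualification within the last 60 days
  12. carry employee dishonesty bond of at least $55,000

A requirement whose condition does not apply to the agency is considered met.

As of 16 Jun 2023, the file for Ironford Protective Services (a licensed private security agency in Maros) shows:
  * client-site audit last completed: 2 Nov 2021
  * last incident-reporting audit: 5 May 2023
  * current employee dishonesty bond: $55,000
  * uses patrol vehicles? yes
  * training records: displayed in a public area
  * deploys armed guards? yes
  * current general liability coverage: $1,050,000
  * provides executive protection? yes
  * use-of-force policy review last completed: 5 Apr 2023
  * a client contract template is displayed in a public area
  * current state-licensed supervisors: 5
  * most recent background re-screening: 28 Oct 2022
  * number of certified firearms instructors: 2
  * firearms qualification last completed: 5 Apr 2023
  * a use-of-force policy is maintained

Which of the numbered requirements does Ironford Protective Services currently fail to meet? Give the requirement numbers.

2, 5, 7, 10, 11

1. condition 'deploys armed guards' holds; state-licensed supervisors 5 ≥ 3 → met
2. general liability coverage $1,050,000 < $1,125,000 → not met
3. incident-reporting audit 42 days ago vs limit 45 → met
4. condition 'uses patrol vehicles' holds; training records present → met
5. background re-screening 231 days ago vs limit 180 → not met
6. client contract template present → met
7. use-of-force policy review 72 days ago vs limit 60 → not met
8. certified firearms instructors 2 ≥ 2 → met
9. condition 'provides executive protection' holds; use-of-force policy present → met
10. client-site audit 591 days ago vs limit 540 → not met
11. firearms qualification 72 days ago vs limit 60 → not met
12. employee dishonesty bond $55,000 ≥ $55,000 → met
Not met: 2, 5, 7, 10, 11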